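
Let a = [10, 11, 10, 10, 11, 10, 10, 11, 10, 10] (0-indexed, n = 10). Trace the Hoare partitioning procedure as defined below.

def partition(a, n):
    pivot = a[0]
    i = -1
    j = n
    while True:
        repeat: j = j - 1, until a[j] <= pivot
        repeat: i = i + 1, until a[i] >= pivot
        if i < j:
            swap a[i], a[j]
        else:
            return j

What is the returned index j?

3

pivot = a[0] = 10; i = -1, j = 10
j→9 (a[9]=10≤10), i→0 (a[0]=10≥10); i<j, swap → [10, 11, 10, 10, 11, 10, 10, 11, 10, 10]
j→8 (a[8]=10≤10), i→1 (a[1]=11≥10); i<j, swap → [10, 10, 10, 10, 11, 10, 10, 11, 11, 10]
j→6 (a[6]=10≤10), i→2 (a[2]=10≥10); i<j, swap → [10, 10, 10, 10, 11, 10, 10, 11, 11, 10]
j→5 (a[5]=10≤10), i→3 (a[3]=10≥10); i<j, swap → [10, 10, 10, 10, 11, 10, 10, 11, 11, 10]
j→3, i→4; i≥j, return j=3. a = [10, 10, 10, 10, 11, 10, 10, 11, 11, 10]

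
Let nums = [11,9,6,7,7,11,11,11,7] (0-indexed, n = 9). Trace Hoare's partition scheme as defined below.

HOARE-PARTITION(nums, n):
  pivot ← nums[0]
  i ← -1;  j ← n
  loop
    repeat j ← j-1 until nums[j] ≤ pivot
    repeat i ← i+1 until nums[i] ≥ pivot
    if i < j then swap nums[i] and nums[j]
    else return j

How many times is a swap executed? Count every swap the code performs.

pivot = nums[0] = 11; i = -1, j = 9
j→8 (nums[8]=7≤11), i→0 (nums[0]=11≥11); i<j, swap → [7,9,6,7,7,11,11,11,11]
j→7 (nums[7]=11≤11), i→5 (nums[5]=11≥11); i<j, swap → [7,9,6,7,7,11,11,11,11]
j→6, i→6; i≥j, return j=6. nums = [7,9,6,7,7,11,11,11,11]

2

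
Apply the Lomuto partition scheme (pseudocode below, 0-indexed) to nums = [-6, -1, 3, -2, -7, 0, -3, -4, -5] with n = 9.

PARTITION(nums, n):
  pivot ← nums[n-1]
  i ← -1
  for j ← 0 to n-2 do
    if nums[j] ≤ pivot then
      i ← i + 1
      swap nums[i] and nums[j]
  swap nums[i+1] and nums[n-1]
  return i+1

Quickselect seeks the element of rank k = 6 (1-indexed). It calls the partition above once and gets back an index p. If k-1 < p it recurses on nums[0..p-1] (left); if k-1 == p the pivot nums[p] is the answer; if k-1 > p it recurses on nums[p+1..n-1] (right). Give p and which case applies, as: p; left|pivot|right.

pivot = nums[8] = -5; i = -1
j=0: nums[0]=-6 ≤ -5 → i=0, swap nums[0],nums[0] (no change) → [-6, -1, 3, -2, -7, 0, -3, -4, -5]
j=1: nums[1]=-1 > -5 → no swap
j=2: nums[2]=3 > -5 → no swap
j=3: nums[3]=-2 > -5 → no swap
j=4: nums[4]=-7 ≤ -5 → i=1, swap nums[1],nums[4] → [-6, -7, 3, -2, -1, 0, -3, -4, -5]
j=5: nums[5]=0 > -5 → no swap
j=6: nums[6]=-3 > -5 → no swap
j=7: nums[7]=-4 > -5 → no swap
final swap nums[2],nums[8] → [-6, -7, -5, -2, -1, 0, -3, -4, 3]; return 2
p = 2; k-1 = 5 > 2 ⇒ right

2; right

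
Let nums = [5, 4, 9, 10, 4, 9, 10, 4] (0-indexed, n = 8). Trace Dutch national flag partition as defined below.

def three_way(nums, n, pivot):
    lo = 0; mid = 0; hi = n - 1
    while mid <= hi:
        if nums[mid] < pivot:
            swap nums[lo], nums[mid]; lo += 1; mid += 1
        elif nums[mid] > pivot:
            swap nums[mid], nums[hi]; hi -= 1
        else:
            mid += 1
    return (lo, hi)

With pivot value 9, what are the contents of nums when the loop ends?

lo=0 mid=0 hi=7
5<9: swap(0,0), lo=1 mid=1 ⇒ [5, 4, 9, 10, 4, 9, 10, 4]
4<9: swap(1,1), lo=2 mid=2 ⇒ [5, 4, 9, 10, 4, 9, 10, 4]
9=9: mid=3
10>9: swap(3,7), hi=6 ⇒ [5, 4, 9, 4, 4, 9, 10, 10]
4<9: swap(2,3), lo=3 mid=4 ⇒ [5, 4, 4, 9, 4, 9, 10, 10]
4<9: swap(3,4), lo=4 mid=5 ⇒ [5, 4, 4, 4, 9, 9, 10, 10]
9=9: mid=6
10>9: swap(6,6), hi=5 ⇒ [5, 4, 4, 4, 9, 9, 10, 10]
done. lo=4 hi=5; nums=[5, 4, 4, 4, 9, 9, 10, 10]

[5, 4, 4, 4, 9, 9, 10, 10]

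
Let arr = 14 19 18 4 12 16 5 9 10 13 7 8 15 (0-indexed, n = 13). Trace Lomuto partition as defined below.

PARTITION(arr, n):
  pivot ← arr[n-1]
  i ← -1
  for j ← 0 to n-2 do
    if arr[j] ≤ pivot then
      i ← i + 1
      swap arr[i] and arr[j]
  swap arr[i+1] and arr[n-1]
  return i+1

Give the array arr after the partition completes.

14 4 12 5 9 10 13 7 8 15 18 16 19

pivot=15, i=-1
j=0: 14≤15, i=0, swap(0,0) ⇒ 14 19 18 4 12 16 5 9 10 13 7 8 15
j=1: 19>15, skip
j=2: 18>15, skip
j=3: 4≤15, i=1, swap(1,3) ⇒ 14 4 18 19 12 16 5 9 10 13 7 8 15
j=4: 12≤15, i=2, swap(2,4) ⇒ 14 4 12 19 18 16 5 9 10 13 7 8 15
j=5: 16>15, skip
j=6: 5≤15, i=3, swap(3,6) ⇒ 14 4 12 5 18 16 19 9 10 13 7 8 15
j=7: 9≤15, i=4, swap(4,7) ⇒ 14 4 12 5 9 16 19 18 10 13 7 8 15
j=8: 10≤15, i=5, swap(5,8) ⇒ 14 4 12 5 9 10 19 18 16 13 7 8 15
j=9: 13≤15, i=6, swap(6,9) ⇒ 14 4 12 5 9 10 13 18 16 19 7 8 15
j=10: 7≤15, i=7, swap(7,10) ⇒ 14 4 12 5 9 10 13 7 16 19 18 8 15
j=11: 8≤15, i=8, swap(8,11) ⇒ 14 4 12 5 9 10 13 7 8 19 18 16 15
swap(9,12) ⇒ 14 4 12 5 9 10 13 7 8 15 18 16 19; return 9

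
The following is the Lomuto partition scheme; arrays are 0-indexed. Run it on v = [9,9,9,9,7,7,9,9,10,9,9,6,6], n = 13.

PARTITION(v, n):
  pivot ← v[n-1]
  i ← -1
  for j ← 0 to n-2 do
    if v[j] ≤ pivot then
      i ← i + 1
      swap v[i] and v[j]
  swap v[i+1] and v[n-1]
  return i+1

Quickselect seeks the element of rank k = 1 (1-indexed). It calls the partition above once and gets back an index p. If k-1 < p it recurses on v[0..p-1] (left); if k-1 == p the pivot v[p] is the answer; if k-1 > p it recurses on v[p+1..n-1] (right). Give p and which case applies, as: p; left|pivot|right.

1; left

pivot=6, i=-1
j=0: 9>6, skip
j=1: 9>6, skip
j=2: 9>6, skip
j=3: 9>6, skip
j=4: 7>6, skip
j=5: 7>6, skip
j=6: 9>6, skip
j=7: 9>6, skip
j=8: 10>6, skip
j=9: 9>6, skip
j=10: 9>6, skip
j=11: 6≤6, i=0, swap(0,11) ⇒ [6,9,9,9,7,7,9,9,10,9,9,9,6]
swap(1,12) ⇒ [6,6,9,9,7,7,9,9,10,9,9,9,9]; return 1
p = 1; k-1 = 0 < 1 ⇒ left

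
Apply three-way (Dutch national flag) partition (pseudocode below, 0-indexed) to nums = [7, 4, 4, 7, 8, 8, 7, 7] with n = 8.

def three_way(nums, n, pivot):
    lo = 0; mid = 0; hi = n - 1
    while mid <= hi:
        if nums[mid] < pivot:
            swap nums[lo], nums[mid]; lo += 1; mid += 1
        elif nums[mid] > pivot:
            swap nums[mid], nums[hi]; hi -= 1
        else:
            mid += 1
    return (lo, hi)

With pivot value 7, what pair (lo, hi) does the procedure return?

pivot = 7; lo=0, mid=0, hi=7
nums[mid]=7=7: mid=1
nums[mid]=4<7: swap nums[0],nums[1]; lo=1,mid=2 → [4, 7, 4, 7, 8, 8, 7, 7]
nums[mid]=4<7: swap nums[1],nums[2]; lo=2,mid=3 → [4, 4, 7, 7, 8, 8, 7, 7]
nums[mid]=7=7: mid=4
nums[mid]=8>7: swap nums[4],nums[7]; hi=6 → [4, 4, 7, 7, 7, 8, 7, 8]
nums[mid]=7=7: mid=5
nums[mid]=8>7: swap nums[5],nums[6]; hi=5 → [4, 4, 7, 7, 7, 7, 8, 8]
nums[mid]=7=7: mid=6
end: lo=2, hi=5; nums = [4, 4, 7, 7, 7, 7, 8, 8]

(2, 5)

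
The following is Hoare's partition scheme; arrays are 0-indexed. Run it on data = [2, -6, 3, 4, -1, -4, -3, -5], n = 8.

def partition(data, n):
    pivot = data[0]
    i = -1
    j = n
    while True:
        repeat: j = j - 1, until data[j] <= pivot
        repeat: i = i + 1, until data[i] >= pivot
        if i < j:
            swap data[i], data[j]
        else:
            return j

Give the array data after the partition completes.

pivot=2
j stops at 7 (-5), i stops at 0 (2); swap ⇒ [-5, -6, 3, 4, -1, -4, -3, 2]
j stops at 6 (-3), i stops at 2 (3); swap ⇒ [-5, -6, -3, 4, -1, -4, 3, 2]
j stops at 5 (-4), i stops at 3 (4); swap ⇒ [-5, -6, -3, -4, -1, 4, 3, 2]
j stops at 4, i stops at 5; i≥j ⇒ return 4. data=[-5, -6, -3, -4, -1, 4, 3, 2]

[-5, -6, -3, -4, -1, 4, 3, 2]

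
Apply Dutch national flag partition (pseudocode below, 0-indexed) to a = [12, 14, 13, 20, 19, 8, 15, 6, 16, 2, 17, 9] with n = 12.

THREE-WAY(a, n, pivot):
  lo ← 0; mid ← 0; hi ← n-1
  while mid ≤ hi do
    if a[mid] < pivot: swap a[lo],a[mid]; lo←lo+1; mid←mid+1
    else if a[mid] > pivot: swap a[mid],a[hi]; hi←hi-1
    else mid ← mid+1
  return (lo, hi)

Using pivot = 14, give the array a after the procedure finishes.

pivot = 14; lo=0, mid=0, hi=11
a[mid]=12<14: swap a[0],a[0]; lo=1,mid=1 → [12, 14, 13, 20, 19, 8, 15, 6, 16, 2, 17, 9]
a[mid]=14=14: mid=2
a[mid]=13<14: swap a[1],a[2]; lo=2,mid=3 → [12, 13, 14, 20, 19, 8, 15, 6, 16, 2, 17, 9]
a[mid]=20>14: swap a[3],a[11]; hi=10 → [12, 13, 14, 9, 19, 8, 15, 6, 16, 2, 17, 20]
a[mid]=9<14: swap a[2],a[3]; lo=3,mid=4 → [12, 13, 9, 14, 19, 8, 15, 6, 16, 2, 17, 20]
a[mid]=19>14: swap a[4],a[10]; hi=9 → [12, 13, 9, 14, 17, 8, 15, 6, 16, 2, 19, 20]
a[mid]=17>14: swap a[4],a[9]; hi=8 → [12, 13, 9, 14, 2, 8, 15, 6, 16, 17, 19, 20]
a[mid]=2<14: swap a[3],a[4]; lo=4,mid=5 → [12, 13, 9, 2, 14, 8, 15, 6, 16, 17, 19, 20]
a[mid]=8<14: swap a[4],a[5]; lo=5,mid=6 → [12, 13, 9, 2, 8, 14, 15, 6, 16, 17, 19, 20]
a[mid]=15>14: swap a[6],a[8]; hi=7 → [12, 13, 9, 2, 8, 14, 16, 6, 15, 17, 19, 20]
a[mid]=16>14: swap a[6],a[7]; hi=6 → [12, 13, 9, 2, 8, 14, 6, 16, 15, 17, 19, 20]
a[mid]=6<14: swap a[5],a[6]; lo=6,mid=7 → [12, 13, 9, 2, 8, 6, 14, 16, 15, 17, 19, 20]
end: lo=6, hi=6; a = [12, 13, 9, 2, 8, 6, 14, 16, 15, 17, 19, 20]

[12, 13, 9, 2, 8, 6, 14, 16, 15, 17, 19, 20]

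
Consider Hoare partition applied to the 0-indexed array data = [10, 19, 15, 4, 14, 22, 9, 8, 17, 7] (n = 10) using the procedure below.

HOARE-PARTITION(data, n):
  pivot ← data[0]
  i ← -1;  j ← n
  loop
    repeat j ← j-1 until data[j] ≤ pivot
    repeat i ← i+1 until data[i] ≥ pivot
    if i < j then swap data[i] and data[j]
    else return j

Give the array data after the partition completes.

pivot=10
j stops at 9 (7), i stops at 0 (10); swap ⇒ [7, 19, 15, 4, 14, 22, 9, 8, 17, 10]
j stops at 7 (8), i stops at 1 (19); swap ⇒ [7, 8, 15, 4, 14, 22, 9, 19, 17, 10]
j stops at 6 (9), i stops at 2 (15); swap ⇒ [7, 8, 9, 4, 14, 22, 15, 19, 17, 10]
j stops at 3, i stops at 4; i≥j ⇒ return 3. data=[7, 8, 9, 4, 14, 22, 15, 19, 17, 10]

[7, 8, 9, 4, 14, 22, 15, 19, 17, 10]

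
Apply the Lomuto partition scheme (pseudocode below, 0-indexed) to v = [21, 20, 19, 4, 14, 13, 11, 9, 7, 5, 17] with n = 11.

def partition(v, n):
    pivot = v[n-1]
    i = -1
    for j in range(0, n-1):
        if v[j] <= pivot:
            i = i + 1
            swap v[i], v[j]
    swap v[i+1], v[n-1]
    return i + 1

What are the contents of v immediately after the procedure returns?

[4, 14, 13, 11, 9, 7, 5, 17, 19, 21, 20]

pivot=17, i=-1
j=0: 21>17, skip
j=1: 20>17, skip
j=2: 19>17, skip
j=3: 4≤17, i=0, swap(0,3) ⇒ [4, 20, 19, 21, 14, 13, 11, 9, 7, 5, 17]
j=4: 14≤17, i=1, swap(1,4) ⇒ [4, 14, 19, 21, 20, 13, 11, 9, 7, 5, 17]
j=5: 13≤17, i=2, swap(2,5) ⇒ [4, 14, 13, 21, 20, 19, 11, 9, 7, 5, 17]
j=6: 11≤17, i=3, swap(3,6) ⇒ [4, 14, 13, 11, 20, 19, 21, 9, 7, 5, 17]
j=7: 9≤17, i=4, swap(4,7) ⇒ [4, 14, 13, 11, 9, 19, 21, 20, 7, 5, 17]
j=8: 7≤17, i=5, swap(5,8) ⇒ [4, 14, 13, 11, 9, 7, 21, 20, 19, 5, 17]
j=9: 5≤17, i=6, swap(6,9) ⇒ [4, 14, 13, 11, 9, 7, 5, 20, 19, 21, 17]
swap(7,10) ⇒ [4, 14, 13, 11, 9, 7, 5, 17, 19, 21, 20]; return 7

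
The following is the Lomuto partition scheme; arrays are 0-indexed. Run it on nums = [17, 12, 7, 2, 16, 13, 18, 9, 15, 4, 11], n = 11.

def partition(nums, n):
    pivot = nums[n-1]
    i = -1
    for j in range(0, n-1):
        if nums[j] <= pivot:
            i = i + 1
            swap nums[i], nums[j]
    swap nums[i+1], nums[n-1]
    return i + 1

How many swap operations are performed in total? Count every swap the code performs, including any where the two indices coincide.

pivot = nums[10] = 11; i = -1
j=0: nums[0]=17 > 11 → no swap
j=1: nums[1]=12 > 11 → no swap
j=2: nums[2]=7 ≤ 11 → i=0, swap nums[0],nums[2] → [7, 12, 17, 2, 16, 13, 18, 9, 15, 4, 11]
j=3: nums[3]=2 ≤ 11 → i=1, swap nums[1],nums[3] → [7, 2, 17, 12, 16, 13, 18, 9, 15, 4, 11]
j=4: nums[4]=16 > 11 → no swap
j=5: nums[5]=13 > 11 → no swap
j=6: nums[6]=18 > 11 → no swap
j=7: nums[7]=9 ≤ 11 → i=2, swap nums[2],nums[7] → [7, 2, 9, 12, 16, 13, 18, 17, 15, 4, 11]
j=8: nums[8]=15 > 11 → no swap
j=9: nums[9]=4 ≤ 11 → i=3, swap nums[3],nums[9] → [7, 2, 9, 4, 16, 13, 18, 17, 15, 12, 11]
final swap nums[4],nums[10] → [7, 2, 9, 4, 11, 13, 18, 17, 15, 12, 16]; return 4

5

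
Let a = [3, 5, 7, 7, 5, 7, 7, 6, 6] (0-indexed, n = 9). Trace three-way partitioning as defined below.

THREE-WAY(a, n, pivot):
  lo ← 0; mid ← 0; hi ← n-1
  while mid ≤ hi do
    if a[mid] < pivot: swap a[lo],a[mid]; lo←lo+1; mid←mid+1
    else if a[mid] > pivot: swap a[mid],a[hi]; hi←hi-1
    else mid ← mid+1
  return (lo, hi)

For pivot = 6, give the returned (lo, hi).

(3, 4)

pivot = 6; lo=0, mid=0, hi=8
a[mid]=3<6: swap a[0],a[0]; lo=1,mid=1 → [3, 5, 7, 7, 5, 7, 7, 6, 6]
a[mid]=5<6: swap a[1],a[1]; lo=2,mid=2 → [3, 5, 7, 7, 5, 7, 7, 6, 6]
a[mid]=7>6: swap a[2],a[8]; hi=7 → [3, 5, 6, 7, 5, 7, 7, 6, 7]
a[mid]=6=6: mid=3
a[mid]=7>6: swap a[3],a[7]; hi=6 → [3, 5, 6, 6, 5, 7, 7, 7, 7]
a[mid]=6=6: mid=4
a[mid]=5<6: swap a[2],a[4]; lo=3,mid=5 → [3, 5, 5, 6, 6, 7, 7, 7, 7]
a[mid]=7>6: swap a[5],a[6]; hi=5 → [3, 5, 5, 6, 6, 7, 7, 7, 7]
a[mid]=7>6: swap a[5],a[5]; hi=4 → [3, 5, 5, 6, 6, 7, 7, 7, 7]
end: lo=3, hi=4; a = [3, 5, 5, 6, 6, 7, 7, 7, 7]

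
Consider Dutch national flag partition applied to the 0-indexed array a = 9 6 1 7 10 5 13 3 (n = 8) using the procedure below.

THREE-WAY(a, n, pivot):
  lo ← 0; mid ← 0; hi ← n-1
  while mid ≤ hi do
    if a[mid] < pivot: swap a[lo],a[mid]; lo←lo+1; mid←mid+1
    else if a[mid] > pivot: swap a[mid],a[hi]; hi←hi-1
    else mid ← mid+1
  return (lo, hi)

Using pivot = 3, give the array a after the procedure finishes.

pivot = 3; lo=0, mid=0, hi=7
a[mid]=9>3: swap a[0],a[7]; hi=6 → 3 6 1 7 10 5 13 9
a[mid]=3=3: mid=1
a[mid]=6>3: swap a[1],a[6]; hi=5 → 3 13 1 7 10 5 6 9
a[mid]=13>3: swap a[1],a[5]; hi=4 → 3 5 1 7 10 13 6 9
a[mid]=5>3: swap a[1],a[4]; hi=3 → 3 10 1 7 5 13 6 9
a[mid]=10>3: swap a[1],a[3]; hi=2 → 3 7 1 10 5 13 6 9
a[mid]=7>3: swap a[1],a[2]; hi=1 → 3 1 7 10 5 13 6 9
a[mid]=1<3: swap a[0],a[1]; lo=1,mid=2 → 1 3 7 10 5 13 6 9
end: lo=1, hi=1; a = 1 3 7 10 5 13 6 9

1 3 7 10 5 13 6 9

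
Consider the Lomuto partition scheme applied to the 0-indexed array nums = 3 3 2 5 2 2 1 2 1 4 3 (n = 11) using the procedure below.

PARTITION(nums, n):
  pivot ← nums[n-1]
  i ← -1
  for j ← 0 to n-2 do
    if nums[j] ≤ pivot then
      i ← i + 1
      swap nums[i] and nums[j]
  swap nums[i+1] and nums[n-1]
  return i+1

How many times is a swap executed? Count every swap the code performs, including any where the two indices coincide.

9

pivot = nums[10] = 3; i = -1
j=0: nums[0]=3 ≤ 3 → i=0, swap nums[0],nums[0] (no change) → 3 3 2 5 2 2 1 2 1 4 3
j=1: nums[1]=3 ≤ 3 → i=1, swap nums[1],nums[1] (no change) → 3 3 2 5 2 2 1 2 1 4 3
j=2: nums[2]=2 ≤ 3 → i=2, swap nums[2],nums[2] (no change) → 3 3 2 5 2 2 1 2 1 4 3
j=3: nums[3]=5 > 3 → no swap
j=4: nums[4]=2 ≤ 3 → i=3, swap nums[3],nums[4] → 3 3 2 2 5 2 1 2 1 4 3
j=5: nums[5]=2 ≤ 3 → i=4, swap nums[4],nums[5] → 3 3 2 2 2 5 1 2 1 4 3
j=6: nums[6]=1 ≤ 3 → i=5, swap nums[5],nums[6] → 3 3 2 2 2 1 5 2 1 4 3
j=7: nums[7]=2 ≤ 3 → i=6, swap nums[6],nums[7] → 3 3 2 2 2 1 2 5 1 4 3
j=8: nums[8]=1 ≤ 3 → i=7, swap nums[7],nums[8] → 3 3 2 2 2 1 2 1 5 4 3
j=9: nums[9]=4 > 3 → no swap
final swap nums[8],nums[10] → 3 3 2 2 2 1 2 1 3 4 5; return 8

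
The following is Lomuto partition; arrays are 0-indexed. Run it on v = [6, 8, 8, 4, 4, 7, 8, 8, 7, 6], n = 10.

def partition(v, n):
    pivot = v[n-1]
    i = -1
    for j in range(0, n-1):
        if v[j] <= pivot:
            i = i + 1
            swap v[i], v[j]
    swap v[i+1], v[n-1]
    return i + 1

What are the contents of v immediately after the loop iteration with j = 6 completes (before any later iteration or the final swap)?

pivot=6, i=-1
j=0: 6≤6, i=0, swap(0,0) ⇒ [6, 8, 8, 4, 4, 7, 8, 8, 7, 6]
j=1: 8>6, skip
j=2: 8>6, skip
j=3: 4≤6, i=1, swap(1,3) ⇒ [6, 4, 8, 8, 4, 7, 8, 8, 7, 6]
j=4: 4≤6, i=2, swap(2,4) ⇒ [6, 4, 4, 8, 8, 7, 8, 8, 7, 6]
j=5: 7>6, skip
j=6: 8>6, skip
(after j=6) v = [6, 4, 4, 8, 8, 7, 8, 8, 7, 6]

[6, 4, 4, 8, 8, 7, 8, 8, 7, 6]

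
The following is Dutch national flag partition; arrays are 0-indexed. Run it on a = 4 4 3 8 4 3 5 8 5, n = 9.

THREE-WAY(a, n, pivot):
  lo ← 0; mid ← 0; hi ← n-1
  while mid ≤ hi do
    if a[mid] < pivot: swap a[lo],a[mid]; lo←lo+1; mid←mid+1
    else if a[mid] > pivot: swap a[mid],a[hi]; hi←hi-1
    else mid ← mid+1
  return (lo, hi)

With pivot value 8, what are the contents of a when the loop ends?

4 4 3 4 3 5 5 8 8

lo=0 mid=0 hi=8
4<8: swap(0,0), lo=1 mid=1 ⇒ 4 4 3 8 4 3 5 8 5
4<8: swap(1,1), lo=2 mid=2 ⇒ 4 4 3 8 4 3 5 8 5
3<8: swap(2,2), lo=3 mid=3 ⇒ 4 4 3 8 4 3 5 8 5
8=8: mid=4
4<8: swap(3,4), lo=4 mid=5 ⇒ 4 4 3 4 8 3 5 8 5
3<8: swap(4,5), lo=5 mid=6 ⇒ 4 4 3 4 3 8 5 8 5
5<8: swap(5,6), lo=6 mid=7 ⇒ 4 4 3 4 3 5 8 8 5
8=8: mid=8
5<8: swap(6,8), lo=7 mid=9 ⇒ 4 4 3 4 3 5 5 8 8
done. lo=7 hi=8; a=4 4 3 4 3 5 5 8 8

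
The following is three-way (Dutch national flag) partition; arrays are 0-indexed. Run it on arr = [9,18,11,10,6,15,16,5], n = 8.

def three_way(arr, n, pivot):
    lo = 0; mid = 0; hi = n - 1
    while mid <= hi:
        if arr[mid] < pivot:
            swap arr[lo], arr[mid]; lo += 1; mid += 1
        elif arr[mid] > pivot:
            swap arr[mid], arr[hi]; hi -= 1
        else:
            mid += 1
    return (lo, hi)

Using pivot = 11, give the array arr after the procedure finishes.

[9,5,10,6,11,16,15,18]

pivot = 11; lo=0, mid=0, hi=7
arr[mid]=9<11: swap arr[0],arr[0]; lo=1,mid=1 → [9,18,11,10,6,15,16,5]
arr[mid]=18>11: swap arr[1],arr[7]; hi=6 → [9,5,11,10,6,15,16,18]
arr[mid]=5<11: swap arr[1],arr[1]; lo=2,mid=2 → [9,5,11,10,6,15,16,18]
arr[mid]=11=11: mid=3
arr[mid]=10<11: swap arr[2],arr[3]; lo=3,mid=4 → [9,5,10,11,6,15,16,18]
arr[mid]=6<11: swap arr[3],arr[4]; lo=4,mid=5 → [9,5,10,6,11,15,16,18]
arr[mid]=15>11: swap arr[5],arr[6]; hi=5 → [9,5,10,6,11,16,15,18]
arr[mid]=16>11: swap arr[5],arr[5]; hi=4 → [9,5,10,6,11,16,15,18]
end: lo=4, hi=4; arr = [9,5,10,6,11,16,15,18]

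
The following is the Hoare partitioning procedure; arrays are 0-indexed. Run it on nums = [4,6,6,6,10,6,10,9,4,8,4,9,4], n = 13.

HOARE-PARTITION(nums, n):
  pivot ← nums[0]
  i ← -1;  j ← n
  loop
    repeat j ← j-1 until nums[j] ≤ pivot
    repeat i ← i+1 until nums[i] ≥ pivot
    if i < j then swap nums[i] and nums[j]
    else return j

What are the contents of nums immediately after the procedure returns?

[4,4,4,6,10,6,10,9,6,8,6,9,4]

pivot = nums[0] = 4; i = -1, j = 13
j→12 (nums[12]=4≤4), i→0 (nums[0]=4≥4); i<j, swap → [4,6,6,6,10,6,10,9,4,8,4,9,4]
j→10 (nums[10]=4≤4), i→1 (nums[1]=6≥4); i<j, swap → [4,4,6,6,10,6,10,9,4,8,6,9,4]
j→8 (nums[8]=4≤4), i→2 (nums[2]=6≥4); i<j, swap → [4,4,4,6,10,6,10,9,6,8,6,9,4]
j→2, i→3; i≥j, return j=2. nums = [4,4,4,6,10,6,10,9,6,8,6,9,4]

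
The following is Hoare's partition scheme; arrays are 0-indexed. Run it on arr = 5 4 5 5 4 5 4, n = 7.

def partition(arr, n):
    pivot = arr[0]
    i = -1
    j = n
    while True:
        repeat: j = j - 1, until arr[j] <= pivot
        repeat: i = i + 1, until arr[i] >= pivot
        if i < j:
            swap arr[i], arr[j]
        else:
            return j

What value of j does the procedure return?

pivot=5
j stops at 6 (4), i stops at 0 (5); swap ⇒ 4 4 5 5 4 5 5
j stops at 5 (5), i stops at 2 (5); swap ⇒ 4 4 5 5 4 5 5
j stops at 4 (4), i stops at 3 (5); swap ⇒ 4 4 5 4 5 5 5
j stops at 3, i stops at 4; i≥j ⇒ return 3. arr=4 4 5 4 5 5 5

3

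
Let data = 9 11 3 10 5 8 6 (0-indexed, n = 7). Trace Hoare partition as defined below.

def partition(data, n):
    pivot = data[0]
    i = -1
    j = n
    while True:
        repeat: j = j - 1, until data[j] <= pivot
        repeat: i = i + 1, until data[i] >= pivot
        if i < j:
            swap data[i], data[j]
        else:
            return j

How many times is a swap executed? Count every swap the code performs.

3

pivot=9
j stops at 6 (6), i stops at 0 (9); swap ⇒ 6 11 3 10 5 8 9
j stops at 5 (8), i stops at 1 (11); swap ⇒ 6 8 3 10 5 11 9
j stops at 4 (5), i stops at 3 (10); swap ⇒ 6 8 3 5 10 11 9
j stops at 3, i stops at 4; i≥j ⇒ return 3. data=6 8 3 5 10 11 9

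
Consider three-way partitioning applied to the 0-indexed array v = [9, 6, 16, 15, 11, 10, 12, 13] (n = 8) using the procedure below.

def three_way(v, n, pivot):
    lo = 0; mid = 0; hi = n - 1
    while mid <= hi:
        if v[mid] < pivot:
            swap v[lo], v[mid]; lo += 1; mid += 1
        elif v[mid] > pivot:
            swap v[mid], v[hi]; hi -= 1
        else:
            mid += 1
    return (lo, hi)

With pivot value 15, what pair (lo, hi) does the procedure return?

(6, 6)

pivot = 15; lo=0, mid=0, hi=7
v[mid]=9<15: swap v[0],v[0]; lo=1,mid=1 → [9, 6, 16, 15, 11, 10, 12, 13]
v[mid]=6<15: swap v[1],v[1]; lo=2,mid=2 → [9, 6, 16, 15, 11, 10, 12, 13]
v[mid]=16>15: swap v[2],v[7]; hi=6 → [9, 6, 13, 15, 11, 10, 12, 16]
v[mid]=13<15: swap v[2],v[2]; lo=3,mid=3 → [9, 6, 13, 15, 11, 10, 12, 16]
v[mid]=15=15: mid=4
v[mid]=11<15: swap v[3],v[4]; lo=4,mid=5 → [9, 6, 13, 11, 15, 10, 12, 16]
v[mid]=10<15: swap v[4],v[5]; lo=5,mid=6 → [9, 6, 13, 11, 10, 15, 12, 16]
v[mid]=12<15: swap v[5],v[6]; lo=6,mid=7 → [9, 6, 13, 11, 10, 12, 15, 16]
end: lo=6, hi=6; v = [9, 6, 13, 11, 10, 12, 15, 16]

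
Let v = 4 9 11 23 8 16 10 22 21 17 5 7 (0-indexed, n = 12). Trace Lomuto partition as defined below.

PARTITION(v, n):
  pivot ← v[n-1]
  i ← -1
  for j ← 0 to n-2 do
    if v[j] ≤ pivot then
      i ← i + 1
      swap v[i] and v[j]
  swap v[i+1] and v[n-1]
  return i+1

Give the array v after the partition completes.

4 5 7 23 8 16 10 22 21 17 9 11

pivot=7, i=-1
j=0: 4≤7, i=0, swap(0,0) ⇒ 4 9 11 23 8 16 10 22 21 17 5 7
j=1: 9>7, skip
j=2: 11>7, skip
j=3: 23>7, skip
j=4: 8>7, skip
j=5: 16>7, skip
j=6: 10>7, skip
j=7: 22>7, skip
j=8: 21>7, skip
j=9: 17>7, skip
j=10: 5≤7, i=1, swap(1,10) ⇒ 4 5 11 23 8 16 10 22 21 17 9 7
swap(2,11) ⇒ 4 5 7 23 8 16 10 22 21 17 9 11; return 2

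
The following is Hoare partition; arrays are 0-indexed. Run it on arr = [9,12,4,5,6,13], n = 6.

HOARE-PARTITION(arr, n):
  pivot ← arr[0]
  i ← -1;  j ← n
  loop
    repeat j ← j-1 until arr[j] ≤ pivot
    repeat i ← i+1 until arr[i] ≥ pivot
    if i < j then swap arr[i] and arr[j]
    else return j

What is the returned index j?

pivot = arr[0] = 9; i = -1, j = 6
j→4 (arr[4]=6≤9), i→0 (arr[0]=9≥9); i<j, swap → [6,12,4,5,9,13]
j→3 (arr[3]=5≤9), i→1 (arr[1]=12≥9); i<j, swap → [6,5,4,12,9,13]
j→2, i→3; i≥j, return j=2. arr = [6,5,4,12,9,13]

2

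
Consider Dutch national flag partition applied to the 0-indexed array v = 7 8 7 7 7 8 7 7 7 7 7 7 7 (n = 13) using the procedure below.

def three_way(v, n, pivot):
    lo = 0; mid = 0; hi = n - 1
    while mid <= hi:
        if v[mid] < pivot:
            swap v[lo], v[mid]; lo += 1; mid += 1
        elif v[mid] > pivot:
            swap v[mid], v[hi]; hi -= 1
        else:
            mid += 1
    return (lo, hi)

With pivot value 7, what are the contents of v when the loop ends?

7 7 7 7 7 7 7 7 7 7 7 8 8

pivot = 7; lo=0, mid=0, hi=12
v[mid]=7=7: mid=1
v[mid]=8>7: swap v[1],v[12]; hi=11 → 7 7 7 7 7 8 7 7 7 7 7 7 8
v[mid]=7=7: mid=2
v[mid]=7=7: mid=3
v[mid]=7=7: mid=4
v[mid]=7=7: mid=5
v[mid]=8>7: swap v[5],v[11]; hi=10 → 7 7 7 7 7 7 7 7 7 7 7 8 8
v[mid]=7=7: mid=6
v[mid]=7=7: mid=7
v[mid]=7=7: mid=8
v[mid]=7=7: mid=9
v[mid]=7=7: mid=10
v[mid]=7=7: mid=11
end: lo=0, hi=10; v = 7 7 7 7 7 7 7 7 7 7 7 8 8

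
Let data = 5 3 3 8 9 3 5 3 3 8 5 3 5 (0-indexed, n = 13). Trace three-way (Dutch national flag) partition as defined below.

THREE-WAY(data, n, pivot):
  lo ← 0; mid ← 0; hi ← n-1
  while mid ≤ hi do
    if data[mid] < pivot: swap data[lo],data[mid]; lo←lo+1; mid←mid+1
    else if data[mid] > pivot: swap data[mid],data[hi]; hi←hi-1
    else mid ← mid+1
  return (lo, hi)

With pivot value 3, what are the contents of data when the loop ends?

3 3 3 3 3 3 5 9 8 5 8 5 5

pivot = 3; lo=0, mid=0, hi=12
data[mid]=5>3: swap data[0],data[12]; hi=11 → 5 3 3 8 9 3 5 3 3 8 5 3 5
data[mid]=5>3: swap data[0],data[11]; hi=10 → 3 3 3 8 9 3 5 3 3 8 5 5 5
data[mid]=3=3: mid=1
data[mid]=3=3: mid=2
data[mid]=3=3: mid=3
data[mid]=8>3: swap data[3],data[10]; hi=9 → 3 3 3 5 9 3 5 3 3 8 8 5 5
data[mid]=5>3: swap data[3],data[9]; hi=8 → 3 3 3 8 9 3 5 3 3 5 8 5 5
data[mid]=8>3: swap data[3],data[8]; hi=7 → 3 3 3 3 9 3 5 3 8 5 8 5 5
data[mid]=3=3: mid=4
data[mid]=9>3: swap data[4],data[7]; hi=6 → 3 3 3 3 3 3 5 9 8 5 8 5 5
data[mid]=3=3: mid=5
data[mid]=3=3: mid=6
data[mid]=5>3: swap data[6],data[6]; hi=5 → 3 3 3 3 3 3 5 9 8 5 8 5 5
end: lo=0, hi=5; data = 3 3 3 3 3 3 5 9 8 5 8 5 5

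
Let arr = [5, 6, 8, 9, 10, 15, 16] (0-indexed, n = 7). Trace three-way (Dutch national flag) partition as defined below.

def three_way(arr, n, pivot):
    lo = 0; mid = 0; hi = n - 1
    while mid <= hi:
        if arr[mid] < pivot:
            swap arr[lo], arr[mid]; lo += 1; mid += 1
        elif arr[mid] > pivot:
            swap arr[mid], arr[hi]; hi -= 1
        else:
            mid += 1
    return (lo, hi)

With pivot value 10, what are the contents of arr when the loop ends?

[5, 6, 8, 9, 10, 16, 15]

lo=0 mid=0 hi=6
5<10: swap(0,0), lo=1 mid=1 ⇒ [5, 6, 8, 9, 10, 15, 16]
6<10: swap(1,1), lo=2 mid=2 ⇒ [5, 6, 8, 9, 10, 15, 16]
8<10: swap(2,2), lo=3 mid=3 ⇒ [5, 6, 8, 9, 10, 15, 16]
9<10: swap(3,3), lo=4 mid=4 ⇒ [5, 6, 8, 9, 10, 15, 16]
10=10: mid=5
15>10: swap(5,6), hi=5 ⇒ [5, 6, 8, 9, 10, 16, 15]
16>10: swap(5,5), hi=4 ⇒ [5, 6, 8, 9, 10, 16, 15]
done. lo=4 hi=4; arr=[5, 6, 8, 9, 10, 16, 15]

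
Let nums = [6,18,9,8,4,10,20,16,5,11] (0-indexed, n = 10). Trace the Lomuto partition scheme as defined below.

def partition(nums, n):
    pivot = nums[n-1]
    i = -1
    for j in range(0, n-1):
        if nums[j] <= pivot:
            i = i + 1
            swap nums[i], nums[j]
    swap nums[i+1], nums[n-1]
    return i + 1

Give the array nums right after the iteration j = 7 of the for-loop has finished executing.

[6,9,8,4,10,18,20,16,5,11]

pivot = nums[9] = 11; i = -1
j=0: nums[0]=6 ≤ 11 → i=0, swap nums[0],nums[0] (no change) → [6,18,9,8,4,10,20,16,5,11]
j=1: nums[1]=18 > 11 → no swap
j=2: nums[2]=9 ≤ 11 → i=1, swap nums[1],nums[2] → [6,9,18,8,4,10,20,16,5,11]
j=3: nums[3]=8 ≤ 11 → i=2, swap nums[2],nums[3] → [6,9,8,18,4,10,20,16,5,11]
j=4: nums[4]=4 ≤ 11 → i=3, swap nums[3],nums[4] → [6,9,8,4,18,10,20,16,5,11]
j=5: nums[5]=10 ≤ 11 → i=4, swap nums[4],nums[5] → [6,9,8,4,10,18,20,16,5,11]
j=6: nums[6]=20 > 11 → no swap
j=7: nums[7]=16 > 11 → no swap
(after j=7) nums = [6,9,8,4,10,18,20,16,5,11]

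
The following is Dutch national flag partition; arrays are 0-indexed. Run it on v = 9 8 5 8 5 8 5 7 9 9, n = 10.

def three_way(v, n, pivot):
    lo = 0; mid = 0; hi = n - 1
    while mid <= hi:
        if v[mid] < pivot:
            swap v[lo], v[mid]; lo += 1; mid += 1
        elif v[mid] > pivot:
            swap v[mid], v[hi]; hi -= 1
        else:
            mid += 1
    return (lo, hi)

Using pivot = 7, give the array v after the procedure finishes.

lo=0 mid=0 hi=9
9>7: swap(0,9), hi=8 ⇒ 9 8 5 8 5 8 5 7 9 9
9>7: swap(0,8), hi=7 ⇒ 9 8 5 8 5 8 5 7 9 9
9>7: swap(0,7), hi=6 ⇒ 7 8 5 8 5 8 5 9 9 9
7=7: mid=1
8>7: swap(1,6), hi=5 ⇒ 7 5 5 8 5 8 8 9 9 9
5<7: swap(0,1), lo=1 mid=2 ⇒ 5 7 5 8 5 8 8 9 9 9
5<7: swap(1,2), lo=2 mid=3 ⇒ 5 5 7 8 5 8 8 9 9 9
8>7: swap(3,5), hi=4 ⇒ 5 5 7 8 5 8 8 9 9 9
8>7: swap(3,4), hi=3 ⇒ 5 5 7 5 8 8 8 9 9 9
5<7: swap(2,3), lo=3 mid=4 ⇒ 5 5 5 7 8 8 8 9 9 9
done. lo=3 hi=3; v=5 5 5 7 8 8 8 9 9 9

5 5 5 7 8 8 8 9 9 9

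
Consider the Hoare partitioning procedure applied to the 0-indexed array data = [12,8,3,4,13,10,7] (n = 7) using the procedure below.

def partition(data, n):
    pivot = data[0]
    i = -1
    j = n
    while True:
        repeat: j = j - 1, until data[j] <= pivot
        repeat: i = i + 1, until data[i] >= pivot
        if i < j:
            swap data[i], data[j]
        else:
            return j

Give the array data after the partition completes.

pivot=12
j stops at 6 (7), i stops at 0 (12); swap ⇒ [7,8,3,4,13,10,12]
j stops at 5 (10), i stops at 4 (13); swap ⇒ [7,8,3,4,10,13,12]
j stops at 4, i stops at 5; i≥j ⇒ return 4. data=[7,8,3,4,10,13,12]

[7,8,3,4,10,13,12]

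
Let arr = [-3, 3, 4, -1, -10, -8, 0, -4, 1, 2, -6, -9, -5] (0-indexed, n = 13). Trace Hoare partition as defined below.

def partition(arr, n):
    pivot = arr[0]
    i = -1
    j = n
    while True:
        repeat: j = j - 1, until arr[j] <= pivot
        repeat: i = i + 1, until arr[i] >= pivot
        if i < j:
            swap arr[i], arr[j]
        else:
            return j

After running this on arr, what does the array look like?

pivot=-3
j stops at 12 (-5), i stops at 0 (-3); swap ⇒ [-5, 3, 4, -1, -10, -8, 0, -4, 1, 2, -6, -9, -3]
j stops at 11 (-9), i stops at 1 (3); swap ⇒ [-5, -9, 4, -1, -10, -8, 0, -4, 1, 2, -6, 3, -3]
j stops at 10 (-6), i stops at 2 (4); swap ⇒ [-5, -9, -6, -1, -10, -8, 0, -4, 1, 2, 4, 3, -3]
j stops at 7 (-4), i stops at 3 (-1); swap ⇒ [-5, -9, -6, -4, -10, -8, 0, -1, 1, 2, 4, 3, -3]
j stops at 5, i stops at 6; i≥j ⇒ return 5. arr=[-5, -9, -6, -4, -10, -8, 0, -1, 1, 2, 4, 3, -3]

[-5, -9, -6, -4, -10, -8, 0, -1, 1, 2, 4, 3, -3]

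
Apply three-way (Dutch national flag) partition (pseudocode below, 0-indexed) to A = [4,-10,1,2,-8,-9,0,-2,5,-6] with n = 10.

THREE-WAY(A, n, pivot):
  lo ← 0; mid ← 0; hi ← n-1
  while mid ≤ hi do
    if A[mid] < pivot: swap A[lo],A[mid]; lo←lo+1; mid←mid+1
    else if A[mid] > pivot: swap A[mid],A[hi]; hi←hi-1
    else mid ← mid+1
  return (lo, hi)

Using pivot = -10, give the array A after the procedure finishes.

pivot = -10; lo=0, mid=0, hi=9
A[mid]=4>-10: swap A[0],A[9]; hi=8 → [-6,-10,1,2,-8,-9,0,-2,5,4]
A[mid]=-6>-10: swap A[0],A[8]; hi=7 → [5,-10,1,2,-8,-9,0,-2,-6,4]
A[mid]=5>-10: swap A[0],A[7]; hi=6 → [-2,-10,1,2,-8,-9,0,5,-6,4]
A[mid]=-2>-10: swap A[0],A[6]; hi=5 → [0,-10,1,2,-8,-9,-2,5,-6,4]
A[mid]=0>-10: swap A[0],A[5]; hi=4 → [-9,-10,1,2,-8,0,-2,5,-6,4]
A[mid]=-9>-10: swap A[0],A[4]; hi=3 → [-8,-10,1,2,-9,0,-2,5,-6,4]
A[mid]=-8>-10: swap A[0],A[3]; hi=2 → [2,-10,1,-8,-9,0,-2,5,-6,4]
A[mid]=2>-10: swap A[0],A[2]; hi=1 → [1,-10,2,-8,-9,0,-2,5,-6,4]
A[mid]=1>-10: swap A[0],A[1]; hi=0 → [-10,1,2,-8,-9,0,-2,5,-6,4]
A[mid]=-10=-10: mid=1
end: lo=0, hi=0; A = [-10,1,2,-8,-9,0,-2,5,-6,4]

[-10,1,2,-8,-9,0,-2,5,-6,4]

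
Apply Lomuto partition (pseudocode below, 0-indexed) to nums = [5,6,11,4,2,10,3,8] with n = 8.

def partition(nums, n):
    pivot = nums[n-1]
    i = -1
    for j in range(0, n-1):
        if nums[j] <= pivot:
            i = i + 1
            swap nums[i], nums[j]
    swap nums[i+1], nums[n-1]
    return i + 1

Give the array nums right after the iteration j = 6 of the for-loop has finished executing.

pivot = nums[7] = 8; i = -1
j=0: nums[0]=5 ≤ 8 → i=0, swap nums[0],nums[0] (no change) → [5,6,11,4,2,10,3,8]
j=1: nums[1]=6 ≤ 8 → i=1, swap nums[1],nums[1] (no change) → [5,6,11,4,2,10,3,8]
j=2: nums[2]=11 > 8 → no swap
j=3: nums[3]=4 ≤ 8 → i=2, swap nums[2],nums[3] → [5,6,4,11,2,10,3,8]
j=4: nums[4]=2 ≤ 8 → i=3, swap nums[3],nums[4] → [5,6,4,2,11,10,3,8]
j=5: nums[5]=10 > 8 → no swap
j=6: nums[6]=3 ≤ 8 → i=4, swap nums[4],nums[6] → [5,6,4,2,3,10,11,8]
(after j=6) nums = [5,6,4,2,3,10,11,8]

[5,6,4,2,3,10,11,8]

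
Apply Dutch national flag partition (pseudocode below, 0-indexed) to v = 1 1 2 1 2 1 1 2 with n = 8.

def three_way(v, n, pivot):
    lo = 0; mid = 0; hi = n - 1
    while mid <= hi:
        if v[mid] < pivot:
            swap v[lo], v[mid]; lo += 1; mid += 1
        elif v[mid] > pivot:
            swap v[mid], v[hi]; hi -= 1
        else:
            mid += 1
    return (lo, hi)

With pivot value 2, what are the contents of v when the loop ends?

pivot = 2; lo=0, mid=0, hi=7
v[mid]=1<2: swap v[0],v[0]; lo=1,mid=1 → 1 1 2 1 2 1 1 2
v[mid]=1<2: swap v[1],v[1]; lo=2,mid=2 → 1 1 2 1 2 1 1 2
v[mid]=2=2: mid=3
v[mid]=1<2: swap v[2],v[3]; lo=3,mid=4 → 1 1 1 2 2 1 1 2
v[mid]=2=2: mid=5
v[mid]=1<2: swap v[3],v[5]; lo=4,mid=6 → 1 1 1 1 2 2 1 2
v[mid]=1<2: swap v[4],v[6]; lo=5,mid=7 → 1 1 1 1 1 2 2 2
v[mid]=2=2: mid=8
end: lo=5, hi=7; v = 1 1 1 1 1 2 2 2

1 1 1 1 1 2 2 2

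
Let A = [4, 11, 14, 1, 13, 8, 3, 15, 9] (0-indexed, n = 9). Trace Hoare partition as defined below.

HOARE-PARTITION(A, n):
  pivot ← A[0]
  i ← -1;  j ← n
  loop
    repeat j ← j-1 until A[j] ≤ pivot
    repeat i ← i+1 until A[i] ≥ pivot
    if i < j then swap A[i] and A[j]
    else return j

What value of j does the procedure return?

pivot = A[0] = 4; i = -1, j = 9
j→6 (A[6]=3≤4), i→0 (A[0]=4≥4); i<j, swap → [3, 11, 14, 1, 13, 8, 4, 15, 9]
j→3 (A[3]=1≤4), i→1 (A[1]=11≥4); i<j, swap → [3, 1, 14, 11, 13, 8, 4, 15, 9]
j→1, i→2; i≥j, return j=1. A = [3, 1, 14, 11, 13, 8, 4, 15, 9]

1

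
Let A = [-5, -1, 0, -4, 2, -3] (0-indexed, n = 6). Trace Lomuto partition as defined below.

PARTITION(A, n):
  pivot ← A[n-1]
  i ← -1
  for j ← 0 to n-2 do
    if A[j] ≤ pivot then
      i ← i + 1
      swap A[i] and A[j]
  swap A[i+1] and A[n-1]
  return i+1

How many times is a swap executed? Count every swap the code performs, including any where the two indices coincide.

pivot = A[5] = -3; i = -1
j=0: A[0]=-5 ≤ -3 → i=0, swap A[0],A[0] (no change) → [-5, -1, 0, -4, 2, -3]
j=1: A[1]=-1 > -3 → no swap
j=2: A[2]=0 > -3 → no swap
j=3: A[3]=-4 ≤ -3 → i=1, swap A[1],A[3] → [-5, -4, 0, -1, 2, -3]
j=4: A[4]=2 > -3 → no swap
final swap A[2],A[5] → [-5, -4, -3, -1, 2, 0]; return 2

3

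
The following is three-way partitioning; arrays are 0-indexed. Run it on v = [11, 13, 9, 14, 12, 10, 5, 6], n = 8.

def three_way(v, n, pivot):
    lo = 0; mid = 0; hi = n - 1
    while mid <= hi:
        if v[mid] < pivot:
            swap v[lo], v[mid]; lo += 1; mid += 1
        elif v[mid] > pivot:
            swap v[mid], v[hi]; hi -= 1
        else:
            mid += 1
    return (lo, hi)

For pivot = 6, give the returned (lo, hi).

pivot = 6; lo=0, mid=0, hi=7
v[mid]=11>6: swap v[0],v[7]; hi=6 → [6, 13, 9, 14, 12, 10, 5, 11]
v[mid]=6=6: mid=1
v[mid]=13>6: swap v[1],v[6]; hi=5 → [6, 5, 9, 14, 12, 10, 13, 11]
v[mid]=5<6: swap v[0],v[1]; lo=1,mid=2 → [5, 6, 9, 14, 12, 10, 13, 11]
v[mid]=9>6: swap v[2],v[5]; hi=4 → [5, 6, 10, 14, 12, 9, 13, 11]
v[mid]=10>6: swap v[2],v[4]; hi=3 → [5, 6, 12, 14, 10, 9, 13, 11]
v[mid]=12>6: swap v[2],v[3]; hi=2 → [5, 6, 14, 12, 10, 9, 13, 11]
v[mid]=14>6: swap v[2],v[2]; hi=1 → [5, 6, 14, 12, 10, 9, 13, 11]
end: lo=1, hi=1; v = [5, 6, 14, 12, 10, 9, 13, 11]

(1, 1)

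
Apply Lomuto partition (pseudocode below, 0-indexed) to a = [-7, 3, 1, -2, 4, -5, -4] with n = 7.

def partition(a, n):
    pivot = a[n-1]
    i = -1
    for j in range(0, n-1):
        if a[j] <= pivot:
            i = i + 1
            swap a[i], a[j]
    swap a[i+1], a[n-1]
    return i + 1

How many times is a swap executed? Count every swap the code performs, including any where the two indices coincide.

pivot=-4, i=-1
j=0: -7≤-4, i=0, swap(0,0) ⇒ [-7, 3, 1, -2, 4, -5, -4]
j=1: 3>-4, skip
j=2: 1>-4, skip
j=3: -2>-4, skip
j=4: 4>-4, skip
j=5: -5≤-4, i=1, swap(1,5) ⇒ [-7, -5, 1, -2, 4, 3, -4]
swap(2,6) ⇒ [-7, -5, -4, -2, 4, 3, 1]; return 2

3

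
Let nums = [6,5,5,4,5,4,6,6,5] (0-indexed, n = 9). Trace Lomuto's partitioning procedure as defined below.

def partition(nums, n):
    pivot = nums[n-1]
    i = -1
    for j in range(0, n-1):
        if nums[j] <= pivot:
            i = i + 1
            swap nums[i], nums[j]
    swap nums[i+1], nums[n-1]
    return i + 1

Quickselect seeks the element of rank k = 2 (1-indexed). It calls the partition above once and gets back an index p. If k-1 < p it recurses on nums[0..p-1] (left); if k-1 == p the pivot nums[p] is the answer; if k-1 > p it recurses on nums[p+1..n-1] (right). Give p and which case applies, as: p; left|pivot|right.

pivot = nums[8] = 5; i = -1
j=0: nums[0]=6 > 5 → no swap
j=1: nums[1]=5 ≤ 5 → i=0, swap nums[0],nums[1] → [5,6,5,4,5,4,6,6,5]
j=2: nums[2]=5 ≤ 5 → i=1, swap nums[1],nums[2] → [5,5,6,4,5,4,6,6,5]
j=3: nums[3]=4 ≤ 5 → i=2, swap nums[2],nums[3] → [5,5,4,6,5,4,6,6,5]
j=4: nums[4]=5 ≤ 5 → i=3, swap nums[3],nums[4] → [5,5,4,5,6,4,6,6,5]
j=5: nums[5]=4 ≤ 5 → i=4, swap nums[4],nums[5] → [5,5,4,5,4,6,6,6,5]
j=6: nums[6]=6 > 5 → no swap
j=7: nums[7]=6 > 5 → no swap
final swap nums[5],nums[8] → [5,5,4,5,4,5,6,6,6]; return 5
p = 5; k-1 = 1 < 5 ⇒ left

5; left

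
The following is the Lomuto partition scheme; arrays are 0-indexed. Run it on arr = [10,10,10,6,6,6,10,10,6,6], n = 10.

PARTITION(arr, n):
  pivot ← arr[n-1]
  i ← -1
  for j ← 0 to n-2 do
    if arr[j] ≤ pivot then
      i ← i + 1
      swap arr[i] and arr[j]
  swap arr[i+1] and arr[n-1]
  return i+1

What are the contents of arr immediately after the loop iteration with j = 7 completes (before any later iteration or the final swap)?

pivot = arr[9] = 6; i = -1
j=0: arr[0]=10 > 6 → no swap
j=1: arr[1]=10 > 6 → no swap
j=2: arr[2]=10 > 6 → no swap
j=3: arr[3]=6 ≤ 6 → i=0, swap arr[0],arr[3] → [6,10,10,10,6,6,10,10,6,6]
j=4: arr[4]=6 ≤ 6 → i=1, swap arr[1],arr[4] → [6,6,10,10,10,6,10,10,6,6]
j=5: arr[5]=6 ≤ 6 → i=2, swap arr[2],arr[5] → [6,6,6,10,10,10,10,10,6,6]
j=6: arr[6]=10 > 6 → no swap
j=7: arr[7]=10 > 6 → no swap
(after j=7) arr = [6,6,6,10,10,10,10,10,6,6]

[6,6,6,10,10,10,10,10,6,6]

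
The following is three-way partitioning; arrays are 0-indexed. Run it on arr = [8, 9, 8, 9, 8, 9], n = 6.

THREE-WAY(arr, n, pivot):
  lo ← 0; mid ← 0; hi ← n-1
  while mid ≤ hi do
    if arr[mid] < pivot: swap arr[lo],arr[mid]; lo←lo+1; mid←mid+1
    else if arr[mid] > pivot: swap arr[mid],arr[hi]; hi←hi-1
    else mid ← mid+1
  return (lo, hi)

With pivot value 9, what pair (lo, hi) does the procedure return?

(3, 5)

pivot = 9; lo=0, mid=0, hi=5
arr[mid]=8<9: swap arr[0],arr[0]; lo=1,mid=1 → [8, 9, 8, 9, 8, 9]
arr[mid]=9=9: mid=2
arr[mid]=8<9: swap arr[1],arr[2]; lo=2,mid=3 → [8, 8, 9, 9, 8, 9]
arr[mid]=9=9: mid=4
arr[mid]=8<9: swap arr[2],arr[4]; lo=3,mid=5 → [8, 8, 8, 9, 9, 9]
arr[mid]=9=9: mid=6
end: lo=3, hi=5; arr = [8, 8, 8, 9, 9, 9]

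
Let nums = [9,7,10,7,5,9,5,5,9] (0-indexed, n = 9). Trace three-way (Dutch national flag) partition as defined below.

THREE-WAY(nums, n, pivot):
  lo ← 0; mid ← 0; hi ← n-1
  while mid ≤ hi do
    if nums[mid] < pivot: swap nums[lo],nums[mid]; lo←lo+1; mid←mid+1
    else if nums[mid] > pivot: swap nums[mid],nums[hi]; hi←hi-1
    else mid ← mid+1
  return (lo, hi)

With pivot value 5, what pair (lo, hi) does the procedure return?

(0, 2)

pivot = 5; lo=0, mid=0, hi=8
nums[mid]=9>5: swap nums[0],nums[8]; hi=7 → [9,7,10,7,5,9,5,5,9]
nums[mid]=9>5: swap nums[0],nums[7]; hi=6 → [5,7,10,7,5,9,5,9,9]
nums[mid]=5=5: mid=1
nums[mid]=7>5: swap nums[1],nums[6]; hi=5 → [5,5,10,7,5,9,7,9,9]
nums[mid]=5=5: mid=2
nums[mid]=10>5: swap nums[2],nums[5]; hi=4 → [5,5,9,7,5,10,7,9,9]
nums[mid]=9>5: swap nums[2],nums[4]; hi=3 → [5,5,5,7,9,10,7,9,9]
nums[mid]=5=5: mid=3
nums[mid]=7>5: swap nums[3],nums[3]; hi=2 → [5,5,5,7,9,10,7,9,9]
end: lo=0, hi=2; nums = [5,5,5,7,9,10,7,9,9]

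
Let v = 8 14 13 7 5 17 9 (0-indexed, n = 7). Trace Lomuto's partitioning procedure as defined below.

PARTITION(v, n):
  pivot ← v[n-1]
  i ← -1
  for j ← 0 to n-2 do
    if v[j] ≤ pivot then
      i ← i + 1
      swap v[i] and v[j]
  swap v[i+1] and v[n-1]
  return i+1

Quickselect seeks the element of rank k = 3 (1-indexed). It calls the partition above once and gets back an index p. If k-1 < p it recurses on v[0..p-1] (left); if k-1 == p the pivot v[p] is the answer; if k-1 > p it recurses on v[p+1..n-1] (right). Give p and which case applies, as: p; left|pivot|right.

pivot = v[6] = 9; i = -1
j=0: v[0]=8 ≤ 9 → i=0, swap v[0],v[0] (no change) → 8 14 13 7 5 17 9
j=1: v[1]=14 > 9 → no swap
j=2: v[2]=13 > 9 → no swap
j=3: v[3]=7 ≤ 9 → i=1, swap v[1],v[3] → 8 7 13 14 5 17 9
j=4: v[4]=5 ≤ 9 → i=2, swap v[2],v[4] → 8 7 5 14 13 17 9
j=5: v[5]=17 > 9 → no swap
final swap v[3],v[6] → 8 7 5 9 13 17 14; return 3
p = 3; k-1 = 2 < 3 ⇒ left

3; left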